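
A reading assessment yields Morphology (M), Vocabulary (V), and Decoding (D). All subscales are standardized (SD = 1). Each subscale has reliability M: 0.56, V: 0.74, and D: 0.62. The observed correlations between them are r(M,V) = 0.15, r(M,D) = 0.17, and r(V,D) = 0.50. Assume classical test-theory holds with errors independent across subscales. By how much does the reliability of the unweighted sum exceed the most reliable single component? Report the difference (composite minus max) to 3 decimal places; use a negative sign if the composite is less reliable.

Var(sum) = 3 + 1.64 = 4.64; true-score variance = 1.92 + 1.64 = 3.56; composite reliability = 0.7672.
Max component reliability = 0.7400.
Difference = 0.7672 − 0.7400 = 0.027.

0.027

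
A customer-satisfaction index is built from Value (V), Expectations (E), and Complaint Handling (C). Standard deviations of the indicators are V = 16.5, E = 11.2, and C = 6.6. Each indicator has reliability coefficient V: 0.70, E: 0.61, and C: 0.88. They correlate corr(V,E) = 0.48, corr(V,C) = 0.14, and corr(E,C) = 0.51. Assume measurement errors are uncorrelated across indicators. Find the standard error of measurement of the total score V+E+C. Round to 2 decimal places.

Var(total) = 441.25 + 283.298 = 724.548.
True-score variance = 305.426 + 283.298 = 588.725, so reliability = 0.8125.
Error variance = 724.548 − 588.725 = 135.824; SEM = √135.824 = 11.65.

11.65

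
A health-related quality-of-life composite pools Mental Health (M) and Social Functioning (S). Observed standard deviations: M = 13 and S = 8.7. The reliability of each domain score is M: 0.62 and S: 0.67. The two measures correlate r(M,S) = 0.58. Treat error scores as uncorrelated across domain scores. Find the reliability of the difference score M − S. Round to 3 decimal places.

Var(M−S) = 13² + 8.7² − 2·13·8.7·0.58 = 244.69 − 131.196 = 113.494.
Under uncorrelated errors the observed covariances equal the true-score covariances, so only the own-variance terms attenuate.
True-score variance = [13²·0.62 + 8.7²·0.67] − 131.196 = 155.492 − 131.196 = 24.2963.
Reliability = 24.2963 / 113.494 = 0.214.

0.214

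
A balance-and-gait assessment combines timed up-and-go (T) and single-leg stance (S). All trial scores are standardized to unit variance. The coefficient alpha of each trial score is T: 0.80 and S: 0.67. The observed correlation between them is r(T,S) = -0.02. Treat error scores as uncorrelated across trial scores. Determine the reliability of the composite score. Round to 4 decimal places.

0.7296

Var(T+S) = 2 + 2·[(-0.02)] = 2 − 0.04 = 1.96.
With uncorrelated errors the cross-covariances are all true-score covariance, so they carry over unchanged; only the diagonal terms shrink to ρᵢσᵢ².
True-score variance = [0.80 + 0.67] − 0.04 = 1.47 − 0.04 = 1.43.
Reliability = 1.43 / 1.96 = 0.7296.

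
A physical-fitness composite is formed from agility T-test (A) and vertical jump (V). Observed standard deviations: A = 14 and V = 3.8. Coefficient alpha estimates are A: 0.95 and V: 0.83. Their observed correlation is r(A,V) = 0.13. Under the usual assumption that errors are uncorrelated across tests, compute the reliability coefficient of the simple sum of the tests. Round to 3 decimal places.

0.945

Var(A+V) = 14² + 3.8² + 2·[14·3.8·0.13] = 210.44 + 13.832 = 224.272.
With uncorrelated errors the cross-covariances are all true-score covariance, so they carry over unchanged; only the diagonal terms shrink to ρᵢσᵢ².
True-score variance = [14²·0.95 + 3.8²·0.83] + 13.832 = 198.185 + 13.832 = 212.017.
Reliability = 212.017 / 224.272 = 0.945.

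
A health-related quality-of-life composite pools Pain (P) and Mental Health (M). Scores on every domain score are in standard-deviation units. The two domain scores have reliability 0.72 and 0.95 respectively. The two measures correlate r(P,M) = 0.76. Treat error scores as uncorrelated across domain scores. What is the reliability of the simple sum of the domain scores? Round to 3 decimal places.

0.906

Var(P+M) = 2 + 2·[0.76] = 2 + 1.52 = 3.52.
Because errors are independent across components, Cov(Tᵢ,Tⱼ) = Cov(Xᵢ,Xⱼ); the off-diagonal part of the true-score variance is the same as above.
True-score variance = [0.72 + 0.95] + 1.52 = 1.67 + 1.52 = 3.19.
Reliability = 3.19 / 3.52 = 0.906.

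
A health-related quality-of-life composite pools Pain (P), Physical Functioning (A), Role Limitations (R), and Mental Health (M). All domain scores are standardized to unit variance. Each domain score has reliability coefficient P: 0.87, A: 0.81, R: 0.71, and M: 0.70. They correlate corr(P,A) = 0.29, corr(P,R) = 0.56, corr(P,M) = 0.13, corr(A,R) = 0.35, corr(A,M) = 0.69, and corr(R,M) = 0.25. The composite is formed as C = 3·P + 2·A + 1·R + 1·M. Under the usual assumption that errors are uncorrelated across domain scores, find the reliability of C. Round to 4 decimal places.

Var(C) = 3² + 2² + 1 + 1 + 2·[6·0.29 + 3·0.56 + 3·0.13 + 2·0.35 + 2·0.69 + 0.25] = 15 + 12.28 = 27.28.
Because errors are independent across components, Cov(Tᵢ,Tⱼ) = Cov(Xᵢ,Xⱼ); the off-diagonal part of the true-score variance is the same as above.
True-score variance = [3²·0.87 + 2²·0.81 + 0.71 + 0.70] + 12.28 = 12.48 + 12.28 = 24.76.
Reliability = 24.76 / 27.28 = 0.9076.

0.9076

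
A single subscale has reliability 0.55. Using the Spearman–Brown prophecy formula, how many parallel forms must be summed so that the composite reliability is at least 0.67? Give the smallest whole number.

2

k ≥ ρ*(1−ρ₁)/(ρ₁(1−ρ*)) = 0.67·0.45 / (0.55·0.33) = 1.661.
Smallest integer k = 2.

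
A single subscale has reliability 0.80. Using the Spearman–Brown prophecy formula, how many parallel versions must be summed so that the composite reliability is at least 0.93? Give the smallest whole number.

4

k ≥ ρ*(1−ρ₁)/(ρ₁(1−ρ*)) = 0.93·0.20 / (0.80·0.07) = 3.321.
Smallest integer k = 4.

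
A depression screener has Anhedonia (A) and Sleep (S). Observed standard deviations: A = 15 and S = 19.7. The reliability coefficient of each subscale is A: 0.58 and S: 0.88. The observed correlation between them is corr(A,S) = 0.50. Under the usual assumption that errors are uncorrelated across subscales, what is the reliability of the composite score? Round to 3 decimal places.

0.845

Var(A+S) = 15² + 19.7² + 2·[15·19.7·0.50] = 613.09 + 295.5 = 908.59.
With uncorrelated errors the cross-covariances are all true-score covariance, so they carry over unchanged; only the diagonal terms shrink to ρᵢσᵢ².
True-score variance = [15²·0.58 + 19.7²·0.88] + 295.5 = 472.019 + 295.5 = 767.519.
Reliability = 767.519 / 908.59 = 0.845.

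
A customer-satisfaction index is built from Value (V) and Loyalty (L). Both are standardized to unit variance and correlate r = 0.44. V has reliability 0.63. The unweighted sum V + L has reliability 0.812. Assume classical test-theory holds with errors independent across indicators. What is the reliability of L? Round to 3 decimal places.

0.829

Var(V+L) = 2 + 2·0.44 = 2.880.
True-score variance = ρ_V + ρ_L + 2·0.44, so 0.812 = (0.63 + ρ_L + 0.88) / 2.880.
ρ_L = 0.812·2.880 − 0.63 − 0.88 = 0.829.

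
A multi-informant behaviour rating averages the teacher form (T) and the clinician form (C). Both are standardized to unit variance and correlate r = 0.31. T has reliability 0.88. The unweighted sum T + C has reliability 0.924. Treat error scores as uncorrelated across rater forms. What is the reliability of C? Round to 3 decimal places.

Var(T+C) = 2 + 2·0.31 = 2.620.
True-score variance = ρ_T + ρ_C + 2·0.31, so 0.924 = (0.88 + ρ_C + 0.62) / 2.620.
ρ_C = 0.924·2.620 − 0.88 − 0.62 = 0.921.

0.921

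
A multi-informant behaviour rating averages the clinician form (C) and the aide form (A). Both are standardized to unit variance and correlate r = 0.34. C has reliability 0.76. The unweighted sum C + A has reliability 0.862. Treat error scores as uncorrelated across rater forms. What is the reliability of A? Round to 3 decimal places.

0.870

Var(C+A) = 2 + 2·0.34 = 2.680.
True-score variance = ρ_C + ρ_A + 2·0.34, so 0.862 = (0.76 + ρ_A + 0.68) / 2.680.
ρ_A = 0.862·2.680 − 0.76 − 0.68 = 0.870.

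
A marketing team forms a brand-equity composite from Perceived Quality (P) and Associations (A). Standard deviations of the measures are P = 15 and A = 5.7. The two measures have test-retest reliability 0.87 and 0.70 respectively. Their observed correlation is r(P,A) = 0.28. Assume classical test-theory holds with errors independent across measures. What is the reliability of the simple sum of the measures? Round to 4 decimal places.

0.8723

Var(P+A) = 15² + 5.7² + 2·[15·5.7·0.28] = 257.49 + 47.88 = 305.37.
With uncorrelated errors the cross-covariances are all true-score covariance, so they carry over unchanged; only the diagonal terms shrink to ρᵢσᵢ².
True-score variance = [15²·0.87 + 5.7²·0.70] + 47.88 = 218.493 + 47.88 = 266.373.
Reliability = 266.373 / 305.37 = 0.8723.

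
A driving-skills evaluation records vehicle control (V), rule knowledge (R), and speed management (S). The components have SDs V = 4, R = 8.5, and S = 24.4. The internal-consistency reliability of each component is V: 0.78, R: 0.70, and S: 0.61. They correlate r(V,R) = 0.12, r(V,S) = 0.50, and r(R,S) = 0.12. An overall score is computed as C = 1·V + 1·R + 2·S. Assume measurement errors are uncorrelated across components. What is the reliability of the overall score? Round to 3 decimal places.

0.656

Var(C) = 4² + 8.5² + 2²·24.4² + 2·[4·8.5·0.12 + 2·4·24.4·0.50 + 2·8.5·24.4·0.12] = 2469.69 + 302.912 = 2772.6.
With uncorrelated errors the cross-covariances are all true-score covariance, so they carry over unchanged; only the diagonal terms shrink to ρᵢσᵢ².
True-score variance = [4²·0.78 + 8.5²·0.70 + 2²·24.4²·0.61] + 302.912 = 1515.73 + 302.912 = 1818.65.
Reliability = 1818.65 / 2772.6 = 0.656.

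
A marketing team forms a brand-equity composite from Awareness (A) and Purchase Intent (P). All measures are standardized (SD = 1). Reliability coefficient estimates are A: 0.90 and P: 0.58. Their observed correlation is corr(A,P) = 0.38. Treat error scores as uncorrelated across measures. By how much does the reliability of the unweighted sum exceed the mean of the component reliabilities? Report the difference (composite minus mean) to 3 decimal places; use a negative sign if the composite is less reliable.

0.072

Var(sum) = 2 + 0.76 = 2.76; true-score variance = 1.48 + 0.76 = 2.24; composite reliability = 0.8116.
Mean component reliability = 0.7400.
Difference = 0.8116 − 0.7400 = 0.072.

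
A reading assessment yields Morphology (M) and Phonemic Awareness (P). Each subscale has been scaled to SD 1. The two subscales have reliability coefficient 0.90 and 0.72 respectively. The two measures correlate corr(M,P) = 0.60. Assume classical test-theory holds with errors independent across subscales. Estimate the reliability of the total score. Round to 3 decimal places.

Var(M+P) = 2 + 2·[0.60] = 2 + 1.2 = 3.2.
With uncorrelated errors the cross-covariances are all true-score covariance, so they carry over unchanged; only the diagonal terms shrink to ρᵢσᵢ².
True-score variance = [0.90 + 0.72] + 1.2 = 1.62 + 1.2 = 2.82.
Reliability = 2.82 / 3.2 = 0.881.

0.881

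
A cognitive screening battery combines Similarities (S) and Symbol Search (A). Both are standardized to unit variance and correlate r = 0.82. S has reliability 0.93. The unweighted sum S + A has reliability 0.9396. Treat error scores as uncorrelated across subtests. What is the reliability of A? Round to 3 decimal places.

0.850

Var(S+A) = 2 + 2·0.82 = 3.640.
True-score variance = ρ_S + ρ_A + 2·0.82, so 0.9396 = (0.93 + ρ_A + 1.64) / 3.640.
ρ_A = 0.9396·3.640 − 0.93 − 1.64 = 0.850.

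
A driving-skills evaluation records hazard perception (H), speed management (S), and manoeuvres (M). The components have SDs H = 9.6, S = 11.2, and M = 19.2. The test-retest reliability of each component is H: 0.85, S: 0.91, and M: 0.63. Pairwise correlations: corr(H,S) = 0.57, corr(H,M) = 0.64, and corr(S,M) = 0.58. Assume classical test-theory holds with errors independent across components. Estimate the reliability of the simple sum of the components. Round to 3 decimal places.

Var(H+S+M) = 9.6² + 11.2² + 19.2² + 2·[9.6·11.2·0.57 + 9.6·19.2·0.64 + 11.2·19.2·0.58] = 586.24 + 607.949 = 1194.19.
Under uncorrelated errors the observed covariances equal the true-score covariances, so only the own-variance terms attenuate.
True-score variance = [9.6²·0.85 + 11.2²·0.91 + 19.2²·0.63] + 607.949 = 424.73 + 607.949 = 1032.68.
Reliability = 1032.68 / 1194.19 = 0.865.

0.865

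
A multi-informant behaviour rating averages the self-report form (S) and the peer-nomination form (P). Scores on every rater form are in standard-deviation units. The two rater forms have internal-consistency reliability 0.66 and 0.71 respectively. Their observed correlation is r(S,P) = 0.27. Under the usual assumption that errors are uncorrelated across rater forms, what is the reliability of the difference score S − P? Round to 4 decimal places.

Var(S−P) = 1 + 1 − 2·0.27 = 2 − 0.54 = 1.46.
Under uncorrelated errors the observed covariances equal the true-score covariances, so only the own-variance terms attenuate.
True-score variance = [0.66 + 0.71] − 0.54 = 1.37 − 0.54 = 0.83.
Reliability = 0.83 / 1.46 = 0.5685.

0.5685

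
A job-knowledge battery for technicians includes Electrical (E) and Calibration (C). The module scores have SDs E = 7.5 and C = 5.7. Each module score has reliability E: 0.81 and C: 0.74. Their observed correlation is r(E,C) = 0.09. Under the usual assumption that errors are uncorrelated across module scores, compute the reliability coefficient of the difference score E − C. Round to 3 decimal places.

Var(E−C) = 7.5² + 5.7² − 2·7.5·5.7·0.09 = 88.74 − 7.695 = 81.045.
Under uncorrelated errors the observed covariances equal the true-score covariances, so only the own-variance terms attenuate.
True-score variance = [7.5²·0.81 + 5.7²·0.74] − 7.695 = 69.6051 − 7.695 = 61.9101.
Reliability = 61.9101 / 81.045 = 0.764.

0.764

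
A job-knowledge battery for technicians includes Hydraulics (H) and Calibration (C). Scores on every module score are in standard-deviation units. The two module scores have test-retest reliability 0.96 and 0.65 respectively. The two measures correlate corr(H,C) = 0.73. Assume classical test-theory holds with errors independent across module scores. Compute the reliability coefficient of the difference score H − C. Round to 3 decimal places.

0.278

Var(H−C) = 1 + 1 − 2·0.73 = 2 − 1.46 = 0.54.
Because errors are independent across components, Cov(Tᵢ,Tⱼ) = Cov(Xᵢ,Xⱼ); the off-diagonal part of the true-score variance is the same as above.
True-score variance = [0.96 + 0.65] − 1.46 = 1.61 − 1.46 = 0.15.
Reliability = 0.15 / 0.54 = 0.278.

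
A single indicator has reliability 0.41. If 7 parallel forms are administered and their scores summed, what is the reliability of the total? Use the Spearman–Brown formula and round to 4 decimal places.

ρ_k = kρ / (1 + (k−1)ρ) = 7·0.41 / (1 + 6·0.41) = 2.870 / 3.460 = 0.8295.

0.8295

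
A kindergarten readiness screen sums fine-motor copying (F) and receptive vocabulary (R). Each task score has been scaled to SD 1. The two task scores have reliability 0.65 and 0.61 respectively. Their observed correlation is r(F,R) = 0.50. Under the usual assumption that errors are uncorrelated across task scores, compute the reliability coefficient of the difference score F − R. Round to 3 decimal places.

Var(F−R) = 1 + 1 − 2·0.50 = 2 − 1 = 1.
Because errors are independent across components, Cov(Tᵢ,Tⱼ) = Cov(Xᵢ,Xⱼ); the off-diagonal part of the true-score variance is the same as above.
True-score variance = [0.65 + 0.61] − 1 = 1.26 − 1 = 0.26.
Reliability = 0.26 / 1 = 0.260.

0.260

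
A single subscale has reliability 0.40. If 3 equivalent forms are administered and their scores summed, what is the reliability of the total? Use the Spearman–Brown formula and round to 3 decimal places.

ρ_k = kρ / (1 + (k−1)ρ) = 3·0.40 / (1 + 2·0.40) = 1.200 / 1.800 = 0.667.

0.667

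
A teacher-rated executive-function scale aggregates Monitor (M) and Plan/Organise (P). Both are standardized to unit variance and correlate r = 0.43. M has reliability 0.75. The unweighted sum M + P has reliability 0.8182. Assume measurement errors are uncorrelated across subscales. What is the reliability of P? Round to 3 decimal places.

Var(M+P) = 2 + 2·0.43 = 2.860.
True-score variance = ρ_M + ρ_P + 2·0.43, so 0.8182 = (0.75 + ρ_P + 0.86) / 2.860.
ρ_P = 0.8182·2.860 − 0.75 − 0.86 = 0.730.

0.730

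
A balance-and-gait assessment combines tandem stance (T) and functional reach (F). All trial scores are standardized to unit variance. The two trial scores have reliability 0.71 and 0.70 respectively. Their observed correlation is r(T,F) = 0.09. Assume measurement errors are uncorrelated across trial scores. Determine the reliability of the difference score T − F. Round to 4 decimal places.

Var(T−F) = 1 + 1 − 2·0.09 = 2 − 0.18 = 1.82.
With uncorrelated errors the cross-covariances are all true-score covariance, so they carry over unchanged; only the diagonal terms shrink to ρᵢσᵢ².
True-score variance = [0.71 + 0.70] − 0.18 = 1.41 − 0.18 = 1.23.
Reliability = 1.23 / 1.82 = 0.6758.

0.6758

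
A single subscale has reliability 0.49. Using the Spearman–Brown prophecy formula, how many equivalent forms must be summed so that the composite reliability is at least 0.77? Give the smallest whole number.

4

k ≥ ρ*(1−ρ₁)/(ρ₁(1−ρ*)) = 0.77·0.51 / (0.49·0.23) = 3.484.
Smallest integer k = 4.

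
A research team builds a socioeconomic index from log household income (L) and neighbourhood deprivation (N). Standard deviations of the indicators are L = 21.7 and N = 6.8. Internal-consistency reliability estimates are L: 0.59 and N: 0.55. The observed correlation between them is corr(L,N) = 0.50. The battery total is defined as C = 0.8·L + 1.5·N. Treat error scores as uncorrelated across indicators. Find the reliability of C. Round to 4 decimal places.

Var(C) = 0.8²·21.7² + 1.5²·6.8² + 2·[1.2·21.7·6.8·0.50] = 405.41 + 177.072 = 582.482.
Because errors are independent across components, Cov(Tᵢ,Tⱼ) = Cov(Xᵢ,Xⱼ); the off-diagonal part of the true-score variance is the same as above.
True-score variance = [0.8²·21.7²·0.59 + 1.5²·6.8²·0.55] + 177.072 = 235.03 + 177.072 = 412.102.
Reliability = 412.102 / 582.482 = 0.7075.

0.7075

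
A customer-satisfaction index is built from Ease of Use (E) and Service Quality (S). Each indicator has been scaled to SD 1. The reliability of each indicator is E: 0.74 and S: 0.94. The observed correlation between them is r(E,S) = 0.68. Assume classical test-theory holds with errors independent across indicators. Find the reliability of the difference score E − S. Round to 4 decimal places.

0.5000

Var(E−S) = 1 + 1 − 2·0.68 = 2 − 1.36 = 0.64.
Because errors are independent across components, Cov(Tᵢ,Tⱼ) = Cov(Xᵢ,Xⱼ); the off-diagonal part of the true-score variance is the same as above.
True-score variance = [0.74 + 0.94] − 1.36 = 1.68 − 1.36 = 0.32.
Reliability = 0.32 / 0.64 = 0.5000.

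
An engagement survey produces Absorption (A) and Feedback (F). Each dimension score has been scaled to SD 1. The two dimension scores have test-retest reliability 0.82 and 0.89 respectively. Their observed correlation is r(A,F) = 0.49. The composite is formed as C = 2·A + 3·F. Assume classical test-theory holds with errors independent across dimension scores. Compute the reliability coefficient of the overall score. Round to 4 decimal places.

0.9094

Var(C) = 2² + 3² + 2·[6·0.49] = 13 + 5.88 = 18.88.
Under uncorrelated errors the observed covariances equal the true-score covariances, so only the own-variance terms attenuate.
True-score variance = [2²·0.82 + 3²·0.89] + 5.88 = 11.29 + 5.88 = 17.17.
Reliability = 17.17 / 18.88 = 0.9094.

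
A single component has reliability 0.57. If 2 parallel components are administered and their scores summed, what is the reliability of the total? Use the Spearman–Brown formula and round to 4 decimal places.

ρ_k = kρ / (1 + (k−1)ρ) = 2·0.57 / (1 + 1·0.57) = 1.140 / 1.570 = 0.7261.

0.7261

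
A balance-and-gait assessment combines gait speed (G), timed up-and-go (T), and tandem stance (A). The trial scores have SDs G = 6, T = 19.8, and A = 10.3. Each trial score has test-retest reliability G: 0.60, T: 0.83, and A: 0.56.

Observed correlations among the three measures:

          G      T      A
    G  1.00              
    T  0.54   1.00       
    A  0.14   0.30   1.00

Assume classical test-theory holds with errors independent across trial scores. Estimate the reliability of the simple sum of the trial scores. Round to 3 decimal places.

0.841

Var(G+T+A) = 6² + 19.8² + 10.3² + 2·[6·19.8·0.54 + 6·10.3·0.14 + 19.8·10.3·0.30] = 534.13 + 267.972 = 802.102.
Under uncorrelated errors the observed covariances equal the true-score covariances, so only the own-variance terms attenuate.
True-score variance = [6²·0.60 + 19.8²·0.83 + 10.3²·0.56] + 267.972 = 406.404 + 267.972 = 674.376.
Reliability = 674.376 / 802.102 = 0.841.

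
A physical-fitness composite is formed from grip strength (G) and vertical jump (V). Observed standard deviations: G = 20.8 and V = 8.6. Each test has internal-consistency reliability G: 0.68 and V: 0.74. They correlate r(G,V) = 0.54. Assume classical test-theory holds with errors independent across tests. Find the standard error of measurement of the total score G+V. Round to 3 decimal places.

Var(total) = 506.6 + 193.19 = 699.79.
True-score variance = 348.926 + 193.19 = 542.116, so reliability = 0.7747.
Error variance = 699.79 − 542.116 = 157.674; SEM = √157.674 = 12.557.

12.557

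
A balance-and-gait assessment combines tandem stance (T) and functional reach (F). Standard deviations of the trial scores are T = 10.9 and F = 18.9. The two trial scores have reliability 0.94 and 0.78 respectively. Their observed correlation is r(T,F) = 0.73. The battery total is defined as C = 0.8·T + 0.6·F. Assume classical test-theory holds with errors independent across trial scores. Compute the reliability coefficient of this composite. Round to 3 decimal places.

Var(C) = 0.8²·10.9² + 0.6²·18.9² + 2·[0.48·10.9·18.9·0.73] = 204.634 + 144.372 = 349.006.
Because errors are independent across components, Cov(Tᵢ,Tⱼ) = Cov(Xᵢ,Xⱼ); the off-diagonal part of the true-score variance is the same as above.
True-score variance = [0.8²·10.9²·0.94 + 0.6²·18.9²·0.78] + 144.372 = 171.781 + 144.372 = 316.152.
Reliability = 316.152 / 349.006 = 0.906.

0.906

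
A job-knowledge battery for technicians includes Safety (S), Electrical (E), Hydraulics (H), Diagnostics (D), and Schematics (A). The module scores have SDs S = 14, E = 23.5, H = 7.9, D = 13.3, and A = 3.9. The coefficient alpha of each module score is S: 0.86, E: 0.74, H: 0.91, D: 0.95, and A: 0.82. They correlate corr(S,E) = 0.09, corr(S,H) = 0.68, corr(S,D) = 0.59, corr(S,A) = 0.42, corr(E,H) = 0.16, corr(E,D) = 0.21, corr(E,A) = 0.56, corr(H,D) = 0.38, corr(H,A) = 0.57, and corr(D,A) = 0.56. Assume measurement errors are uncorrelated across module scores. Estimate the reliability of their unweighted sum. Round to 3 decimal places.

0.903

Var(S+E+H+D+A) = 14² + 23.5² + 7.9² + 13.3² + 3.9² + 2·[14·23.5·0.09 + 14·7.9·0.68 + 14·13.3·0.59 + 14·3.9·0.42 + 23.5·7.9·0.16 + 23.5·13.3·0.21 + 23.5·3.9·0.56 + 7.9·13.3·0.38 + 7.9·3.9·0.57 + 13.3·3.9·0.56] = 1002.76 + 941.614 = 1944.37.
With uncorrelated errors the cross-covariances are all true-score covariance, so they carry over unchanged; only the diagonal terms shrink to ρᵢσᵢ².
True-score variance = [14²·0.86 + 23.5²·0.74 + 7.9²·0.91 + 13.3²·0.95 + 3.9²·0.82] + 941.614 = 814.536 + 941.614 = 1756.15.
Reliability = 1756.15 / 1944.37 = 0.903.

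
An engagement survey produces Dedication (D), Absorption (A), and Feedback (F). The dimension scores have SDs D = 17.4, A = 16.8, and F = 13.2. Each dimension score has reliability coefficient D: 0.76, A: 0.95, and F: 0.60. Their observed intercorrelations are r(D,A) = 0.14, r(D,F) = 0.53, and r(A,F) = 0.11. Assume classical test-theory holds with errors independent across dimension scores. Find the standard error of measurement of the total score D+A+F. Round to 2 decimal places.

12.51

Var(total) = 759.24 + 374.098 = 1133.34.
True-score variance = 602.77 + 374.098 = 976.867, so reliability = 0.8619.
Error variance = 1133.34 − 976.867 = 156.47; SEM = √156.47 = 12.51.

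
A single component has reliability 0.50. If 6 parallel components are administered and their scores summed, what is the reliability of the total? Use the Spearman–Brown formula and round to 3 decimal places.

ρ_k = kρ / (1 + (k−1)ρ) = 6·0.50 / (1 + 5·0.50) = 3.000 / 3.500 = 0.857.

0.857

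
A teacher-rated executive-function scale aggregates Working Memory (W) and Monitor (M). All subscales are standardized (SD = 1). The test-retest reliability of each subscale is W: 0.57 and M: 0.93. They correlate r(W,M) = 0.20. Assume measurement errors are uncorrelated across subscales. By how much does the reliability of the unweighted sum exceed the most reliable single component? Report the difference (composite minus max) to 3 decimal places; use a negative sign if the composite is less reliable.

Var(sum) = 2 + 0.4 = 2.4; true-score variance = 1.5 + 0.4 = 1.9; composite reliability = 0.7917.
Max component reliability = 0.9300.
Difference = 0.7917 − 0.9300 = -0.138.

-0.138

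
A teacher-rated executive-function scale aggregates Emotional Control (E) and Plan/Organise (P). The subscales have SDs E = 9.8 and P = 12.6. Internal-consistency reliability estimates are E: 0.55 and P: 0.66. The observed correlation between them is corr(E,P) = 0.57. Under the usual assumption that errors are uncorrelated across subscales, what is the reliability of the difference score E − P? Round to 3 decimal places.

0.148

Var(E−P) = 9.8² + 12.6² − 2·9.8·12.6·0.57 = 254.8 − 140.767 = 114.033.
Under uncorrelated errors the observed covariances equal the true-score covariances, so only the own-variance terms attenuate.
True-score variance = [9.8²·0.55 + 12.6²·0.66] − 140.767 = 157.604 − 140.767 = 16.8364.
Reliability = 16.8364 / 114.033 = 0.148.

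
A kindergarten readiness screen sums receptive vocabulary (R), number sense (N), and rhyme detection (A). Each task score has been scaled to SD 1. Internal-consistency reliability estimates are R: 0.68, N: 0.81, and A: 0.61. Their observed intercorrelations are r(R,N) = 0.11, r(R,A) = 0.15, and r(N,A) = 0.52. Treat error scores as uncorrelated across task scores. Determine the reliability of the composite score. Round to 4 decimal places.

0.8026

Var(R+N+A) = 3 + 2·[0.11 + 0.15 + 0.52] = 3 + 1.56 = 4.56.
With uncorrelated errors the cross-covariances are all true-score covariance, so they carry over unchanged; only the diagonal terms shrink to ρᵢσᵢ².
True-score variance = [0.68 + 0.81 + 0.61] + 1.56 = 2.1 + 1.56 = 3.66.
Reliability = 3.66 / 4.56 = 0.8026.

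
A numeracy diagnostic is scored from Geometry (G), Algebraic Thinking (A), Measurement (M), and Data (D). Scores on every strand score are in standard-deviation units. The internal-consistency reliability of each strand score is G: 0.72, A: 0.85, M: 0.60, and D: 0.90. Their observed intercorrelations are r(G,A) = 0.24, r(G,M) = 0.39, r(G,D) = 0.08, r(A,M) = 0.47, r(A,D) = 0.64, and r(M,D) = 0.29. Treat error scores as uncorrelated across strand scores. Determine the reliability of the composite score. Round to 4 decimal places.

Var(G+A+M+D) = 4 + 2·[0.24 + 0.39 + 0.08 + 0.47 + 0.64 + 0.29] = 4 + 4.22 = 8.22.
Because errors are independent across components, Cov(Tᵢ,Tⱼ) = Cov(Xᵢ,Xⱼ); the off-diagonal part of the true-score variance is the same as above.
True-score variance = [0.72 + 0.85 + 0.60 + 0.90] + 4.22 = 3.07 + 4.22 = 7.29.
Reliability = 7.29 / 8.22 = 0.8869.

0.8869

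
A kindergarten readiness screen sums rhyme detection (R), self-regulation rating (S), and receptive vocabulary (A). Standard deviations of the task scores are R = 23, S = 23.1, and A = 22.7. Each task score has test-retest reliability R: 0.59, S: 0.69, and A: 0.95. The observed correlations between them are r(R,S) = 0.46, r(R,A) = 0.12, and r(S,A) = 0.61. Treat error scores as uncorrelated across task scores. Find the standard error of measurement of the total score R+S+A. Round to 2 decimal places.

20.20

Var(total) = 1577.9 + 1253.83 = 2831.73.
True-score variance = 1169.83 + 1253.83 = 2423.66, so reliability = 0.8559.
Error variance = 2831.73 − 2423.66 = 408.074; SEM = √408.074 = 20.20.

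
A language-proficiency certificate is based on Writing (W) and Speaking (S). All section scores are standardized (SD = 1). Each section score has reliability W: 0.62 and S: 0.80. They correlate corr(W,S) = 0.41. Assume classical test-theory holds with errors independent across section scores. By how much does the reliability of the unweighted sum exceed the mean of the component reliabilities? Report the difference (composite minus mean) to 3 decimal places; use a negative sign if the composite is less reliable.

Var(sum) = 2 + 0.82 = 2.82; true-score variance = 1.42 + 0.82 = 2.24; composite reliability = 0.7943.
Mean component reliability = 0.7100.
Difference = 0.7943 − 0.7100 = 0.084.

0.084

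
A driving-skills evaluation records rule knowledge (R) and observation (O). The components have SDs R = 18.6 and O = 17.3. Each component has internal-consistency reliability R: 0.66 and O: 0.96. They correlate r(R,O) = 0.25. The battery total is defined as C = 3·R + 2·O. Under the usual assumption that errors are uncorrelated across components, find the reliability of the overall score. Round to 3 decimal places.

Var(C) = 3²·18.6² + 2²·17.3² + 2·[6·18.6·17.3·0.25] = 4310.8 + 965.34 = 5276.14.
Because errors are independent across components, Cov(Tᵢ,Tⱼ) = Cov(Xᵢ,Xⱼ); the off-diagonal part of the true-score variance is the same as above.
True-score variance = [3²·18.6²·0.66 + 2²·17.3²·0.96] + 965.34 = 3204.28 + 965.34 = 4169.62.
Reliability = 4169.62 / 5276.14 = 0.790.

0.790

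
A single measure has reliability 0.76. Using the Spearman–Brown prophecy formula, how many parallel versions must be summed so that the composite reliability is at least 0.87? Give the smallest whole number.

3

k ≥ ρ*(1−ρ₁)/(ρ₁(1−ρ*)) = 0.87·0.24 / (0.76·0.13) = 2.113.
Smallest integer k = 3.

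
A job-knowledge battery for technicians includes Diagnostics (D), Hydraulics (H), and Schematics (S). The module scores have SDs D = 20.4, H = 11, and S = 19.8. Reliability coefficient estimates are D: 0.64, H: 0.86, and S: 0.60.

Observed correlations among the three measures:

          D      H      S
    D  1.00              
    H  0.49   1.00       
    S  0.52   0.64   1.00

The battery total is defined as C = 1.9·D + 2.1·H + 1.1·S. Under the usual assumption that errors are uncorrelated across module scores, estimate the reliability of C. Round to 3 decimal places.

Var(C) = 1.9²·20.4² + 2.1²·11² + 1.1²·19.8² + 2·[3.99·20.4·11·0.49 + 2.09·20.4·19.8·0.52 + 2.31·11·19.8·0.64] = 2510.32 + 2399.4 = 4909.72.
Because errors are independent across components, Cov(Tᵢ,Tⱼ) = Cov(Xᵢ,Xⱼ); the off-diagonal part of the true-score variance is the same as above.
True-score variance = [1.9²·20.4²·0.64 + 2.1²·11²·0.86 + 1.1²·19.8²·0.60] + 2399.4 = 1705.02 + 2399.4 = 4104.42.
Reliability = 4104.42 / 4909.72 = 0.836.

0.836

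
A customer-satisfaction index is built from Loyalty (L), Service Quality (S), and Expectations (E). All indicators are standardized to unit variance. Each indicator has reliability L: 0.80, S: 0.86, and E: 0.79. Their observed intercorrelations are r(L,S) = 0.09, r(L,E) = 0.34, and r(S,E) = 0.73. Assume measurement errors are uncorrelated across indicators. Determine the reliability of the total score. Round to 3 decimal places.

0.897

Var(L+S+E) = 3 + 2·[0.09 + 0.34 + 0.73] = 3 + 2.32 = 5.32.
With uncorrelated errors the cross-covariances are all true-score covariance, so they carry over unchanged; only the diagonal terms shrink to ρᵢσᵢ².
True-score variance = [0.80 + 0.86 + 0.79] + 2.32 = 2.45 + 2.32 = 4.77.
Reliability = 4.77 / 5.32 = 0.897.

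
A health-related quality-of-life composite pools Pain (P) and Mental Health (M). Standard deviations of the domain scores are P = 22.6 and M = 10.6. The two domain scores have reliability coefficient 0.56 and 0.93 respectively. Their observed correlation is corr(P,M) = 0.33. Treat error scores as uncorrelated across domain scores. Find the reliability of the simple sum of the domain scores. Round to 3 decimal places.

Var(P+M) = 22.6² + 10.6² + 2·[22.6·10.6·0.33] = 623.12 + 158.11 = 781.23.
Because errors are independent across components, Cov(Tᵢ,Tⱼ) = Cov(Xᵢ,Xⱼ); the off-diagonal part of the true-score variance is the same as above.
True-score variance = [22.6²·0.56 + 10.6²·0.93] + 158.11 = 390.52 + 158.11 = 548.63.
Reliability = 548.63 / 781.23 = 0.702.

0.702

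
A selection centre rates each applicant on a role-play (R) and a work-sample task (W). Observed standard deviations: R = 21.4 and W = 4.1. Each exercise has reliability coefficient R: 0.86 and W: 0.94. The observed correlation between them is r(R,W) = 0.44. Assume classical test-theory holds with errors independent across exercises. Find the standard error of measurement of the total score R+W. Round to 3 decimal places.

8.070

Var(total) = 474.77 + 77.2112 = 551.981.
True-score variance = 409.647 + 77.2112 = 486.858, so reliability = 0.8820.
Error variance = 551.981 − 486.858 = 65.123; SEM = √65.123 = 8.070.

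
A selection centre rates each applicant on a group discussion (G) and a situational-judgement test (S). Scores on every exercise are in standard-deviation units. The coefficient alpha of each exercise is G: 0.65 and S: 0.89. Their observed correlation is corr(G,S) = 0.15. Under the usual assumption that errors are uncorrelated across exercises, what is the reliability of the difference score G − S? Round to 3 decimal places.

Var(G−S) = 1 + 1 − 2·0.15 = 2 − 0.3 = 1.7.
With uncorrelated errors the cross-covariances are all true-score covariance, so they carry over unchanged; only the diagonal terms shrink to ρᵢσᵢ².
True-score variance = [0.65 + 0.89] − 0.3 = 1.54 − 0.3 = 1.24.
Reliability = 1.24 / 1.7 = 0.729.

0.729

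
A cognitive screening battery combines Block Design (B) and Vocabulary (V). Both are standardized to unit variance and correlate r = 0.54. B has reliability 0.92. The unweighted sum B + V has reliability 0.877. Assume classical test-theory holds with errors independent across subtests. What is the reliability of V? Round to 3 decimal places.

Var(B+V) = 2 + 2·0.54 = 3.080.
True-score variance = ρ_B + ρ_V + 2·0.54, so 0.877 = (0.92 + ρ_V + 1.08) / 3.080.
ρ_V = 0.877·3.080 − 0.92 − 1.08 = 0.701.

0.701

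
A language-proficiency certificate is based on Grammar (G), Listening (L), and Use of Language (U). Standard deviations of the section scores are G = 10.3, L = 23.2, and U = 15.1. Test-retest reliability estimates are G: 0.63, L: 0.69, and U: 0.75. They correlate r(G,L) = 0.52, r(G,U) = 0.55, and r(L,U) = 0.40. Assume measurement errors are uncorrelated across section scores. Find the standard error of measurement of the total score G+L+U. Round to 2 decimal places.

Var(total) = 872.34 + 699.857 = 1572.2.
True-score variance = 609.23 + 699.857 = 1309.09, so reliability = 0.8326.
Error variance = 1572.2 − 1309.09 = 263.11; SEM = √263.11 = 16.22.

16.22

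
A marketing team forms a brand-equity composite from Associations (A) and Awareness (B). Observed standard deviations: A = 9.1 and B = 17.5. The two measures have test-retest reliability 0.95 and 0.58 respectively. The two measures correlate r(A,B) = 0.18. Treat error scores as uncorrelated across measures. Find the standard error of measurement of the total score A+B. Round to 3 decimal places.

11.522

Var(total) = 389.06 + 57.33 = 446.39.
True-score variance = 256.294 + 57.33 = 313.624, so reliability = 0.7026.
Error variance = 446.39 − 313.624 = 132.766; SEM = √132.766 = 11.522.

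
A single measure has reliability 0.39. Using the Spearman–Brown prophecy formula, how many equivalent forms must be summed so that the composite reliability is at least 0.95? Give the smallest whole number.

k ≥ ρ*(1−ρ₁)/(ρ₁(1−ρ*)) = 0.95·0.61 / (0.39·0.05) = 29.718.
Smallest integer k = 30.

30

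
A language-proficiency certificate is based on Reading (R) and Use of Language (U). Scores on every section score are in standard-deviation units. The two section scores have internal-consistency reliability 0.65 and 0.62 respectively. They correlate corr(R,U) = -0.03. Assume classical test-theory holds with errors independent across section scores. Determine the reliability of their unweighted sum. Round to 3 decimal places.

Var(R+U) = 2 + 2·[(-0.03)] = 2 − 0.06 = 1.94.
Under uncorrelated errors the observed covariances equal the true-score covariances, so only the own-variance terms attenuate.
True-score variance = [0.65 + 0.62] − 0.06 = 1.27 − 0.06 = 1.21.
Reliability = 1.21 / 1.94 = 0.624.

0.624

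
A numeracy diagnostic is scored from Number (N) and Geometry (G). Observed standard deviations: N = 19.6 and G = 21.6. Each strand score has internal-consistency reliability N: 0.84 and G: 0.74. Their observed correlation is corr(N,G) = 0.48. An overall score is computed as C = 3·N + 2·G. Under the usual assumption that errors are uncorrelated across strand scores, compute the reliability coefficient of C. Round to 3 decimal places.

Var(C) = 3²·19.6² + 2²·21.6² + 2·[6·19.6·21.6·0.48] = 5323.68 + 2438.55 = 7762.23.
Because errors are independent across components, Cov(Tᵢ,Tⱼ) = Cov(Xᵢ,Xⱼ); the off-diagonal part of the true-score variance is the same as above.
True-score variance = [3²·19.6²·0.84 + 2²·21.6²·0.74] + 2438.55 = 4285.27 + 2438.55 = 6723.82.
Reliability = 6723.82 / 7762.23 = 0.866.

0.866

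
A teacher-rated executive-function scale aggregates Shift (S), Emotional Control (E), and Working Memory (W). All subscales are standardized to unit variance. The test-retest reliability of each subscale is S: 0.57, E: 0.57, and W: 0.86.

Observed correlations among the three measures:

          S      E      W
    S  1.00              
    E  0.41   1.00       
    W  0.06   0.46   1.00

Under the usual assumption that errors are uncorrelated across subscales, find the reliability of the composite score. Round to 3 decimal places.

Var(S+E+W) = 3 + 2·[0.41 + 0.06 + 0.46] = 3 + 1.86 = 4.86.
Because errors are independent across components, Cov(Tᵢ,Tⱼ) = Cov(Xᵢ,Xⱼ); the off-diagonal part of the true-score variance is the same as above.
True-score variance = [0.57 + 0.57 + 0.86] + 1.86 = 2 + 1.86 = 3.86.
Reliability = 3.86 / 4.86 = 0.794.

0.794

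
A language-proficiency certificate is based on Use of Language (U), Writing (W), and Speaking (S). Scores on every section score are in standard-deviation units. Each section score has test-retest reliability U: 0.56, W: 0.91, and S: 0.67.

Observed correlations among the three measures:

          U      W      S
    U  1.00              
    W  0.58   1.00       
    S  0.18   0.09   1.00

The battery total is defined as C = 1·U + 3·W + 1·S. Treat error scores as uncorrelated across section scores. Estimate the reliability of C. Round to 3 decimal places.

0.897

Var(C) = 1 + 3² + 1 + 2·[3·0.58 + 0.18 + 3·0.09] = 11 + 4.38 = 15.38.
With uncorrelated errors the cross-covariances are all true-score covariance, so they carry over unchanged; only the diagonal terms shrink to ρᵢσᵢ².
True-score variance = [0.56 + 3²·0.91 + 0.67] + 4.38 = 9.42 + 4.38 = 13.8.
Reliability = 13.8 / 15.38 = 0.897.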